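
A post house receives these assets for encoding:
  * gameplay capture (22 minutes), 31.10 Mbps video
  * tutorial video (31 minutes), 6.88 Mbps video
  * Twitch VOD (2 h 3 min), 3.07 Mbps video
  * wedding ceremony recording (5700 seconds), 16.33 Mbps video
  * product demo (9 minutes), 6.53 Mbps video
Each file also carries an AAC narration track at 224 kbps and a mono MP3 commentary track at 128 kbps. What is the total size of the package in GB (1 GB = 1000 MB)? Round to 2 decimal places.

22.38 GB

Audio total: 224 + 128 = 352 kbps = 0.352 Mbps.
gameplay capture: 31.452 Mbps × 1320 s = 41516.6 Mb
tutorial video: 7.232 Mbps × 1860 s = 13451.5 Mb
Twitch VOD: 3.422 Mbps × 7380 s = 25254.4 Mb
wedding ceremony recording: 16.682 Mbps × 5700 s = 95087.4 Mb
product demo: 6.882 Mbps × 540 s = 3716.3 Mb
Total: 179026.2 Mb = 22378.3 MB.
= 22.38 GB.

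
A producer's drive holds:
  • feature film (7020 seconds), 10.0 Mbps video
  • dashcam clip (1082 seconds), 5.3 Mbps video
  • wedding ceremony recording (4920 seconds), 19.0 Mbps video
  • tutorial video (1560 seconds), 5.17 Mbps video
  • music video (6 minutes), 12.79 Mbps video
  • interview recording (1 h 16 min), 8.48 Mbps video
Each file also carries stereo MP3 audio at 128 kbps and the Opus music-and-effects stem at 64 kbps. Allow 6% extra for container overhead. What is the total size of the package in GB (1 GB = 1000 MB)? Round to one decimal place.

29.7 GB

Audio total: 128 + 64 = 192 kbps = 0.192 Mbps.
feature film: 10.192 Mbps × 7020 s × 1.06 = 75840.7 Mb
dashcam clip: 5.492 Mbps × 1082 s × 1.06 = 6298.9 Mb
wedding ceremony recording: 19.192 Mbps × 4920 s × 1.06 = 100090.1 Mb
tutorial video: 5.362 Mbps × 1560 s × 1.06 = 8866.6 Mb
music video: 12.982 Mbps × 360 s × 1.06 = 4953.9 Mb
interview recording: 8.672 Mbps × 4560 s × 1.06 = 41917.0 Mb
Total: 237967.2 Mb = 29745.9 MB.
= 29.75 GB.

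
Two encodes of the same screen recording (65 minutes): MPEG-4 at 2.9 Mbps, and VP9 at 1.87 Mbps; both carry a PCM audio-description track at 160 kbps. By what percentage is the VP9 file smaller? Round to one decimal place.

65 min = 3900 s
Audio: 160 kbps = 0.160 Mbps.
MPEG-4: 3.060 Mbps × 3900 s = 11934.0 Mb = 1.492 GB.
VP9: 2.030 Mbps × 3900 s = 7917.0 Mb = 0.990 GB.
Reduction: (1 − 0.990/1.492) × 100 = 33.66%.

33.7%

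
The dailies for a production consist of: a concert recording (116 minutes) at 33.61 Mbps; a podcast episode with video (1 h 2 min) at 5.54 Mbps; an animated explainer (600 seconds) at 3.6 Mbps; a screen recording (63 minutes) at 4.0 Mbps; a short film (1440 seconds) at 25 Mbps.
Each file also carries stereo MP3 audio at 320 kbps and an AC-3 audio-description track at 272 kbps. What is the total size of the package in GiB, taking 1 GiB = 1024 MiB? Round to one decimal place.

Audio total: 320 + 272 = 592 kbps = 0.592 Mbps.
concert recording: 34.202 Mbps × 6960 s = 238045.9 Mb
podcast episode with video: 6.132 Mbps × 3720 s = 22811.0 Mb
animated explainer: 4.192 Mbps × 600 s = 2515.2 Mb
screen recording: 4.592 Mbps × 3780 s = 17357.8 Mb
short film: 25.592 Mbps × 1440 s = 36852.5 Mb
Total: 317582.4 Mb = 39697.8 MB.
= 36.97 GiB.

37.0 GiB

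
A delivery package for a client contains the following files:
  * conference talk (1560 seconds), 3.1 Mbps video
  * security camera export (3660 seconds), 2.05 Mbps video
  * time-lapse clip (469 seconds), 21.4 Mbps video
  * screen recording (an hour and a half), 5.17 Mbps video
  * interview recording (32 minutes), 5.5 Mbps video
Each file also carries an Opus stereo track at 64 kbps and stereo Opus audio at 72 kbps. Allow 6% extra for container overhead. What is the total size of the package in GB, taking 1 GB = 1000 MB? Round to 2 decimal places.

Audio total: 64 + 72 = 136 kbps = 0.136 Mbps.
conference talk: 3.236 Mbps × 1560 s × 1.06 = 5351.0 Mb
security camera export: 2.186 Mbps × 3660 s × 1.06 = 8480.8 Mb
time-lapse clip: 21.536 Mbps × 469 s × 1.06 = 10706.4 Mb
screen recording: 5.306 Mbps × 5400 s × 1.06 = 30371.5 Mb
interview recording: 5.636 Mbps × 1920 s × 1.06 = 11470.4 Mb
Total: 66380.2 Mb = 8297.5 MB.
= 8.298 GB.

8.30 GB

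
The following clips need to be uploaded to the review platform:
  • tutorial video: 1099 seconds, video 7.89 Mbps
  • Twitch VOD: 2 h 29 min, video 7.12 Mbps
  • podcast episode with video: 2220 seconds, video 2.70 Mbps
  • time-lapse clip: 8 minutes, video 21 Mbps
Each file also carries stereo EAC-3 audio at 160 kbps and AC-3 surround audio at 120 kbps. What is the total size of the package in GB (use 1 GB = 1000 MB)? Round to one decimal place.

Audio total: 160 + 120 = 280 kbps = 0.280 Mbps.
tutorial video: 8.170 Mbps × 1099 s = 8978.8 Mb
Twitch VOD: 7.400 Mbps × 8940 s = 66156.0 Mb
podcast episode with video: 2.980 Mbps × 2220 s = 6615.6 Mb
time-lapse clip: 21.280 Mbps × 480 s = 10214.4 Mb
Total: 91964.8 Mb = 11495.6 MB.
= 11.50 GB.

11.5 GB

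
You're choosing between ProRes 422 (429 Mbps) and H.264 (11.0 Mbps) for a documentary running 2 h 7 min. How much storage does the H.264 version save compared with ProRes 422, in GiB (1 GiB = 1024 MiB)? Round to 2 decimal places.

2 h 7 min = 127 min = 7620 s
ProRes 422: 429.000 Mbps × 7620 s = 3268980.0 Mb = 380.559 GiB.
H.264: 11.000 Mbps × 7620 s = 83820.0 Mb = 9.758 GiB.
Saving: 380.559 − 9.758 = 370.801 GiB.

370.80 GiB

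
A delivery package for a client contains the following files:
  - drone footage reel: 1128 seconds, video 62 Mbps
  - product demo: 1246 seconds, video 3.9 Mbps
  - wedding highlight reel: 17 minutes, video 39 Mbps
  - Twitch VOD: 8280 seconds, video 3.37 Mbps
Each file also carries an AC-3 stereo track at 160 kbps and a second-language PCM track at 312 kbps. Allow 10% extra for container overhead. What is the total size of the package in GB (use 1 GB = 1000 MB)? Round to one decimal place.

20.3 GB

Audio total: 160 + 312 = 472 kbps = 0.472 Mbps.
drone footage reel: 62.472 Mbps × 1128 s × 1.10 = 77515.3 Mb
product demo: 4.372 Mbps × 1246 s × 1.10 = 5992.3 Mb
wedding highlight reel: 39.472 Mbps × 1020 s × 1.10 = 44287.6 Mb
Twitch VOD: 3.842 Mbps × 8280 s × 1.10 = 34992.9 Mb
Total: 162788.0 Mb = 20348.5 MB.
= 20.35 GB.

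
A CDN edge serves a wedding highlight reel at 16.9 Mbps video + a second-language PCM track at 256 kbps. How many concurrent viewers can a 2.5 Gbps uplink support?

Audio: 256 kbps = 0.256 Mbps.
Per-viewer media rate: 17.156 Mbps.
2.5 Gbps = 2,500 Mbps; 2,500 / 17.156 = 145.72 → 145 viewers.

145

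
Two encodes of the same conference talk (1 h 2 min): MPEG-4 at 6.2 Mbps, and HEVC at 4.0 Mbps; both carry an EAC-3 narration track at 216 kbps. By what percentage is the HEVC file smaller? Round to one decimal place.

1 h 2 min = 62 min = 3720 s
Audio: 216 kbps = 0.216 Mbps.
MPEG-4: 6.416 Mbps × 3720 s = 23867.5 Mb = 2.779 GiB.
HEVC: 4.216 Mbps × 3720 s = 15683.5 Mb = 1.826 GiB.
Reduction: (1 − 1.826/2.779) × 100 = 34.29%.

34.3%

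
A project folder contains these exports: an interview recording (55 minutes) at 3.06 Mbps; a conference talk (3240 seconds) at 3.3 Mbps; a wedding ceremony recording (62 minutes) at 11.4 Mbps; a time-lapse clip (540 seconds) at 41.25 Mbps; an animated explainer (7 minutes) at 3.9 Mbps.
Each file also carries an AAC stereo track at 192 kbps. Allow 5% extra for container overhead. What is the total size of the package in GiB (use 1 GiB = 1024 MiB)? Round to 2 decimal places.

Audio: 192 kbps = 0.192 Mbps.
interview recording: 3.252 Mbps × 3300 s × 1.05 = 11268.2 Mb
conference talk: 3.492 Mbps × 3240 s × 1.05 = 11879.8 Mb
wedding ceremony recording: 11.592 Mbps × 3720 s × 1.05 = 45278.4 Mb
time-lapse clip: 41.442 Mbps × 540 s × 1.05 = 23497.6 Mb
animated explainer: 4.092 Mbps × 420 s × 1.05 = 1804.6 Mb
Total: 93728.5 Mb = 11716.1 MB.
= 10.91 GiB.

10.91 GiB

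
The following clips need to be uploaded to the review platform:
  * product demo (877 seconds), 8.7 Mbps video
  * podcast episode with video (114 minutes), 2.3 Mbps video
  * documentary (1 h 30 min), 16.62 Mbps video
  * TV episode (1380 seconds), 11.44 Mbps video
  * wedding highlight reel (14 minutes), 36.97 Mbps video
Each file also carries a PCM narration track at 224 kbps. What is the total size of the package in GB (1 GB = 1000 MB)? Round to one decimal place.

Audio: 224 kbps = 0.224 Mbps.
product demo: 8.924 Mbps × 877 s = 7826.3 Mb
podcast episode with video: 2.524 Mbps × 6840 s = 17264.2 Mb
documentary: 16.844 Mbps × 5400 s = 90957.6 Mb
TV episode: 11.664 Mbps × 1380 s = 16096.3 Mb
wedding highlight reel: 37.194 Mbps × 840 s = 31243.0 Mb
Total: 163387.4 Mb = 20423.4 MB.
= 20.42 GB.

20.4 GB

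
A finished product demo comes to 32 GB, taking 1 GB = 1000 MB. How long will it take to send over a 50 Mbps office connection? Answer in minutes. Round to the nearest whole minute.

85 minutes

File: 32 GB = 256000.0 Mb.
At 50 Mbps: 256000.0 / 50 = 5120.0 s ≈ 85.3 minutes.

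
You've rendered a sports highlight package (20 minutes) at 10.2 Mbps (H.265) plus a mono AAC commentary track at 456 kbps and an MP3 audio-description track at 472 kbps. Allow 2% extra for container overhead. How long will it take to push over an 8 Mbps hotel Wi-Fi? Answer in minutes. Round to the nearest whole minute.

20 min = 1200 s
Audio total: 456 + 472 = 928 kbps = 0.928 Mbps.
Total bitrate: 11.128 Mbps.
File: 11.128 Mbps × 1200 s = 13353.6 Mb.
With 2% container overhead: ×1.02. → 13620.7 Mb.
At 8 Mbps: 13620.7 / 8 = 1702.6 s ≈ 28.4 minutes.

28 minutes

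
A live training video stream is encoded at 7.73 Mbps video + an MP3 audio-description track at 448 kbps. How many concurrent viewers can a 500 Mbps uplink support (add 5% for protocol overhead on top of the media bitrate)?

Audio: 448 kbps = 0.448 Mbps.
Per-viewer media rate: 8.178 Mbps.
On the wire with 5% overhead: 8.587 Mbps.
500 Mbps = 500.0 Mbps; 500.0 / 8.587 = 58.23 → 58 viewers.

58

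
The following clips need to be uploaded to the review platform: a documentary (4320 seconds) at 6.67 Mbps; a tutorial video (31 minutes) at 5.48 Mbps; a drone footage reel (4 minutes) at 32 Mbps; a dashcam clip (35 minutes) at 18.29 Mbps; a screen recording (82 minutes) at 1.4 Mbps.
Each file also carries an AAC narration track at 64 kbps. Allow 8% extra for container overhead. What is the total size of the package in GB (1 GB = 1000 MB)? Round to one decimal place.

Audio: 64 kbps = 0.064 Mbps.
documentary: 6.734 Mbps × 4320 s × 1.08 = 31418.2 Mb
tutorial video: 5.544 Mbps × 1860 s × 1.08 = 11136.8 Mb
drone footage reel: 32.064 Mbps × 240 s × 1.08 = 8311.0 Mb
dashcam clip: 18.354 Mbps × 2100 s × 1.08 = 41626.9 Mb
screen recording: 1.464 Mbps × 4920 s × 1.08 = 7779.1 Mb
Total: 100271.9 Mb = 12534.0 MB.
= 12.53 GB.

12.5 GB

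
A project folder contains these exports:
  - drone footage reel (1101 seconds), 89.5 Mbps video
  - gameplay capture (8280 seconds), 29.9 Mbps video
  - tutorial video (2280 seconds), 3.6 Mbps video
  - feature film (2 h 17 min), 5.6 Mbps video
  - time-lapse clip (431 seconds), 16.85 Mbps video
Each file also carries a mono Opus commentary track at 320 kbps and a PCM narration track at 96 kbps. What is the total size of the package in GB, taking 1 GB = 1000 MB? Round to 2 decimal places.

Audio total: 320 + 96 = 416 kbps = 0.416 Mbps.
drone footage reel: 89.916 Mbps × 1101 s = 98997.5 Mb
gameplay capture: 30.316 Mbps × 8280 s = 251016.5 Mb
tutorial video: 4.016 Mbps × 2280 s = 9156.5 Mb
feature film: 6.016 Mbps × 8220 s = 49451.5 Mb
time-lapse clip: 17.266 Mbps × 431 s = 7441.6 Mb
Total: 416063.6 Mb = 52008.0 MB.
= 52.01 GB.

52.01 GB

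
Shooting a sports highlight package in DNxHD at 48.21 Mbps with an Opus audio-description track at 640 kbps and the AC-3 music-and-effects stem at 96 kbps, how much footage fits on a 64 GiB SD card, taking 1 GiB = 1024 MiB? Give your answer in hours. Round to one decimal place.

3.1 hours

Audio total: 640 + 96 = 736 kbps = 0.736 Mbps.
Total bitrate: 48.21 + 0.736 = 48.946 Mbps.
Capacity: 64 GiB = 549,756 Mb.
Recording time: 549,756 / 48.946 = 11,232 s ≈ 3.12 hours.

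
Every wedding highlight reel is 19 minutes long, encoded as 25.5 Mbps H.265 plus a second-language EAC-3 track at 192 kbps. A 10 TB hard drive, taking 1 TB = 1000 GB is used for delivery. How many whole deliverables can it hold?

19 min = 1140 s
Audio: 192 kbps = 0.192 Mbps.
Total bitrate: 25.692 Mbps.
Per item: 25.692 Mbps × 1140 s = 29,289 Mb = 3,661 MB.
Capacity: 10 TB = 80,000,000 Mb; 2731.41 items → 2731 complete.

2731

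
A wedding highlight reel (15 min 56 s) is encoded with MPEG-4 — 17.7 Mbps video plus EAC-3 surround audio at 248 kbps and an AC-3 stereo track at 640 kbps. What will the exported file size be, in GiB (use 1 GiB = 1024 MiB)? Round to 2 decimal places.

2.07 GiB

15 min 56 s = 956 s
Audio total: 248 + 640 = 888 kbps = 0.888 Mbps.
Total bitrate: 17.7 + 0.888 = 18.588 Mbps.
Stream data: 18.588 Mbps × 956 s = 17770.1 Mb.
17,770 Mb = 2,221,266,000 bytes ÷ 1,073,741,824 = 2.069 GiB.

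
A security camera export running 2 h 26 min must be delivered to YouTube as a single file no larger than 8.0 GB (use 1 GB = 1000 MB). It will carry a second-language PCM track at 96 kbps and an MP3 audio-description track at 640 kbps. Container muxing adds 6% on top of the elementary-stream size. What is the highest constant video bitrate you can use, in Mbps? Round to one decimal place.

Budget: 8.0 GB = 64000.0 Mb.
Stream payload after overhead: 64000.0 / 1.06 = 60377.4 Mb.
2 h 26 min = 146 min = 8760 s
Total bitrate budget: 60377.4 Mb / 8760 s = 6.892 Mbps.
Audio total: 96 + 640 = 736 kbps = 0.736 Mbps.
Video: 6.892 − 0.736 = 6.156 Mbps.

6.2 Mbps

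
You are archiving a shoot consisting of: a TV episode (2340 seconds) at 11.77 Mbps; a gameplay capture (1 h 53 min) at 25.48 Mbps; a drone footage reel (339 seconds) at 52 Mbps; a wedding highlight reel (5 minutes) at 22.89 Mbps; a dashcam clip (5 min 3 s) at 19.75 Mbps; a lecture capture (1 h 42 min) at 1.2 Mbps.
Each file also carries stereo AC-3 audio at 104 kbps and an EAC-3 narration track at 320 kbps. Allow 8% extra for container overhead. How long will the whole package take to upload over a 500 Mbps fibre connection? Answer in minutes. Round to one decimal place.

8.8 minutes

Audio total: 104 + 320 = 424 kbps = 0.424 Mbps.
TV episode: 12.194 Mbps × 2340 s × 1.08 = 30816.7 Mb
gameplay capture: 25.904 Mbps × 6780 s × 1.08 = 189679.4 Mb
drone footage reel: 52.424 Mbps × 339 s × 1.08 = 19193.5 Mb
wedding highlight reel: 23.314 Mbps × 300 s × 1.08 = 7553.7 Mb
dashcam clip: 20.174 Mbps × 303 s × 1.08 = 6601.7 Mb
lecture capture: 1.624 Mbps × 6120 s × 1.08 = 10734.0 Mb
Total: 264579.1 Mb = 33072.4 MB.
At 500 Mbps: 264579.1 / 500 = 529 s ≈ 8.82 minutes.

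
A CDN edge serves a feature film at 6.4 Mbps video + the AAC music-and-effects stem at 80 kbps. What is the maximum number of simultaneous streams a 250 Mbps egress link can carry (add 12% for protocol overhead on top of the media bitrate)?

34

Audio: 80 kbps = 0.080 Mbps.
Per-viewer media rate: 6.480 Mbps.
On the wire with 12% overhead: 7.258 Mbps.
250 Mbps = 250.0 Mbps; 250.0 / 7.258 = 34.45 → 34 viewers.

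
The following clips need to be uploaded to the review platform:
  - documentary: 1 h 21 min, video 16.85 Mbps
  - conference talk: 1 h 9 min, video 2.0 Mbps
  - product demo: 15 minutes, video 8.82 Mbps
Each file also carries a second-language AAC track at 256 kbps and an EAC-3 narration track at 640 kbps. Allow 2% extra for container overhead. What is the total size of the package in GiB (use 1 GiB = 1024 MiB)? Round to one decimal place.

Audio total: 256 + 640 = 896 kbps = 0.896 Mbps.
documentary: 17.746 Mbps × 4860 s × 1.02 = 87970.5 Mb
conference talk: 2.896 Mbps × 4140 s × 1.02 = 12229.2 Mb
product demo: 9.716 Mbps × 900 s × 1.02 = 8919.3 Mb
Total: 109119.0 Mb = 13639.9 MB.
= 12.70 GiB.

12.7 GiB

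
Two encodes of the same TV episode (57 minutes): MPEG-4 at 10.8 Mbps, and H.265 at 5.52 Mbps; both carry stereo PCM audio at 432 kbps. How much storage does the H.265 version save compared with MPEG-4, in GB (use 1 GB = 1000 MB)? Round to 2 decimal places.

2.26 GB

57 min = 3420 s
Audio: 432 kbps = 0.432 Mbps.
MPEG-4: 11.232 Mbps × 3420 s = 38413.4 Mb = 4.802 GB.
H.265: 5.952 Mbps × 3420 s = 20355.8 Mb = 2.544 GB.
Saving: 4.802 − 2.544 = 2.257 GB.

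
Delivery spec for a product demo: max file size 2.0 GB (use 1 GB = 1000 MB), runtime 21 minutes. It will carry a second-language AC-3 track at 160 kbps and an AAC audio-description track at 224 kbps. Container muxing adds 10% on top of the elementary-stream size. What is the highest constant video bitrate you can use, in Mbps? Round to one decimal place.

Budget: 2.0 GB = 16000.0 Mb.
Stream payload after overhead: 16000.0 / 1.10 = 14545.5 Mb.
21 min = 1260 s
Total bitrate budget: 14545.5 Mb / 1260 s = 11.544 Mbps.
Audio total: 160 + 224 = 384 kbps = 0.384 Mbps.
Video: 11.544 − 0.384 = 11.160 Mbps.

11.2 Mbps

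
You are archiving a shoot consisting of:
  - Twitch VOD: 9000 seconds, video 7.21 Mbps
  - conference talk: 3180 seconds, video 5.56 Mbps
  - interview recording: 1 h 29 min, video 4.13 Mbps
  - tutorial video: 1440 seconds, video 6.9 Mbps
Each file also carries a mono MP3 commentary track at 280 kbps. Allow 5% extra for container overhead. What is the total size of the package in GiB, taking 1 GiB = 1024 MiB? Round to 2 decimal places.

14.65 GiB

Audio: 280 kbps = 0.280 Mbps.
Twitch VOD: 7.490 Mbps × 9000 s × 1.05 = 70780.5 Mb
conference talk: 5.840 Mbps × 3180 s × 1.05 = 19499.8 Mb
interview recording: 4.410 Mbps × 5340 s × 1.05 = 24726.9 Mb
tutorial video: 7.180 Mbps × 1440 s × 1.05 = 10856.2 Mb
Total: 125863.3 Mb = 15732.9 MB.
= 14.65 GiB.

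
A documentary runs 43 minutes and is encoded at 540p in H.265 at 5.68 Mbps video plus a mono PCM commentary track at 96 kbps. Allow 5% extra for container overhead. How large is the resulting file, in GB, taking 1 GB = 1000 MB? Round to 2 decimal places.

1.96 GB

43 min = 2580 s
Audio: 96 kbps = 0.096 Mbps.
Total bitrate: 5.68 + 0.096 = 5.776 Mbps.
Stream data: 5.776 Mbps × 2580 s = 14902.1 Mb.
With 5% container overhead: ×1.05.
15,647 Mb ÷ 8 = 1,956 MB → 1.956 GB.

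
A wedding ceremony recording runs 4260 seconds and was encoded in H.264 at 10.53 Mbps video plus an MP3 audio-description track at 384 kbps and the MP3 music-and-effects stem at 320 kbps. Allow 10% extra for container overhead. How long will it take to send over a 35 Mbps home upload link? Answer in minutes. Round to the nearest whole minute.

25 minutes

Audio total: 384 + 320 = 704 kbps = 0.704 Mbps.
Total bitrate: 11.234 Mbps.
File: 11.234 Mbps × 4260 s = 47856.8 Mb.
With 10% container overhead: ×1.10. → 52642.5 Mb.
At 35 Mbps: 52642.5 / 35 = 1504.1 s ≈ 25.1 minutes.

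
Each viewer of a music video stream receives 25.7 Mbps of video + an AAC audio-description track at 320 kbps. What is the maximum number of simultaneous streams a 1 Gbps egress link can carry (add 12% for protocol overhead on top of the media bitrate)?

Audio: 320 kbps = 0.320 Mbps.
Per-viewer media rate: 26.020 Mbps.
On the wire with 12% overhead: 29.142 Mbps.
1 Gbps = 1,000 Mbps; 1,000 / 29.142 = 34.31 → 34 viewers.

34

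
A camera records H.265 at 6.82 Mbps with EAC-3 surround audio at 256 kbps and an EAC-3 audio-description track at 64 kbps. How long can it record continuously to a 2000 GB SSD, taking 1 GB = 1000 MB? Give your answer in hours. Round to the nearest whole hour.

Audio total: 256 + 64 = 320 kbps = 0.320 Mbps.
Total bitrate: 6.82 + 0.320 = 7.140 Mbps.
Capacity: 2000 GB = 16,000,000 Mb.
Recording time: 16,000,000 / 7.140 = 2,240,896 s ≈ 622 hours.

622 hours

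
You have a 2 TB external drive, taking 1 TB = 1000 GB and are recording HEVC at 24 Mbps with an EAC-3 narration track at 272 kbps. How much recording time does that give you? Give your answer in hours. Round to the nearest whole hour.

Audio: 272 kbps = 0.272 Mbps.
Total bitrate: 24 + 0.272 = 24.272 Mbps.
Capacity: 2 TB = 16,000,000 Mb.
Recording time: 16,000,000 / 24.272 = 659,196 s ≈ 183 hours.

183 hours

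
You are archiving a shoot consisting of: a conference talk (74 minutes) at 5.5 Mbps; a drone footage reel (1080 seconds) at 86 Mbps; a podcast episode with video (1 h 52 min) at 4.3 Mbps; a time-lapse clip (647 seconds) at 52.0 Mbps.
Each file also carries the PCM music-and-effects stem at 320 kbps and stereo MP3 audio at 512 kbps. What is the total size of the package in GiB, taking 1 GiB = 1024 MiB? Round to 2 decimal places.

22.18 GiB

Audio total: 320 + 512 = 832 kbps = 0.832 Mbps.
conference talk: 6.332 Mbps × 4440 s = 28114.1 Mb
drone footage reel: 86.832 Mbps × 1080 s = 93778.6 Mb
podcast episode with video: 5.132 Mbps × 6720 s = 34487.0 Mb
time-lapse clip: 52.832 Mbps × 647 s = 34182.3 Mb
Total: 190562.0 Mb = 23820.2 MB.
= 22.18 GiB.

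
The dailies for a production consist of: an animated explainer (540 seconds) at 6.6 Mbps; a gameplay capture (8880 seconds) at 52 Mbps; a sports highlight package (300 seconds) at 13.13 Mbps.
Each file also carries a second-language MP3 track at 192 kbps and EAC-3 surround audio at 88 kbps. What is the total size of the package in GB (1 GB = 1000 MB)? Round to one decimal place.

Audio total: 192 + 88 = 280 kbps = 0.280 Mbps.
animated explainer: 6.880 Mbps × 540 s = 3715.2 Mb
gameplay capture: 52.280 Mbps × 8880 s = 464246.4 Mb
sports highlight package: 13.410 Mbps × 300 s = 4023.0 Mb
Total: 471984.6 Mb = 58998.1 MB.
= 59.00 GB.

59.0 GB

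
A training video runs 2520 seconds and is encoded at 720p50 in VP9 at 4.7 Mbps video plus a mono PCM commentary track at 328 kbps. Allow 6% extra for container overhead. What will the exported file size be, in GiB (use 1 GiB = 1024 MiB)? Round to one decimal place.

1.6 GiB

Audio: 328 kbps = 0.328 Mbps.
Total bitrate: 4.7 + 0.328 = 5.028 Mbps.
Stream data: 5.028 Mbps × 2520 s = 12670.6 Mb.
With 6% container overhead: ×1.06.
13,431 Mb = 1,678,849,200 bytes ÷ 1,073,741,824 = 1.564 GiB.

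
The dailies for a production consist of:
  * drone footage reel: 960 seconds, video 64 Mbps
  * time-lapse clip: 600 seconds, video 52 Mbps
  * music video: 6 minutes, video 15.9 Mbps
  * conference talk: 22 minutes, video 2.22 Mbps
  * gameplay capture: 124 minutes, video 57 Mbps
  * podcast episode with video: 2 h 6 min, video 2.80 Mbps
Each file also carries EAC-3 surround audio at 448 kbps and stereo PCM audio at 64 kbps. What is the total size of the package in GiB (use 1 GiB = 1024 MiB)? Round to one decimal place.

64.7 GiB

Audio total: 448 + 64 = 512 kbps = 0.512 Mbps.
drone footage reel: 64.512 Mbps × 960 s = 61931.5 Mb
time-lapse clip: 52.512 Mbps × 600 s = 31507.2 Mb
music video: 16.412 Mbps × 360 s = 5908.3 Mb
conference talk: 2.732 Mbps × 1320 s = 3606.2 Mb
gameplay capture: 57.512 Mbps × 7440 s = 427889.3 Mb
podcast episode with video: 3.312 Mbps × 7560 s = 25038.7 Mb
Total: 555881.3 Mb = 69485.2 MB.
= 64.71 GiB.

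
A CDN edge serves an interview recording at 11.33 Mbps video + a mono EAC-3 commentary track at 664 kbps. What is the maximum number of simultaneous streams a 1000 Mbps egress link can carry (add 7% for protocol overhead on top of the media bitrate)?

77

Audio: 664 kbps = 0.664 Mbps.
Per-viewer media rate: 11.994 Mbps.
On the wire with 7% overhead: 12.834 Mbps.
1000 Mbps = 1,000 Mbps; 1,000 / 12.834 = 77.92 → 77 viewers.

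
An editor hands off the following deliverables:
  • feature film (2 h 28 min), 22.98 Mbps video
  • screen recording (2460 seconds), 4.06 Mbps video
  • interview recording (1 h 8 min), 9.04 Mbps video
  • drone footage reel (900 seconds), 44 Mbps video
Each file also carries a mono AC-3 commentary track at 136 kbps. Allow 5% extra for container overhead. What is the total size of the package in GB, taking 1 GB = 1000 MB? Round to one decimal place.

Audio: 136 kbps = 0.136 Mbps.
feature film: 23.116 Mbps × 8880 s × 1.05 = 215533.6 Mb
screen recording: 4.196 Mbps × 2460 s × 1.05 = 10838.3 Mb
interview recording: 9.176 Mbps × 4080 s × 1.05 = 39310.0 Mb
drone footage reel: 44.136 Mbps × 900 s × 1.05 = 41708.5 Mb
Total: 307390.4 Mb = 38423.8 MB.
= 38.42 GB.

38.4 GB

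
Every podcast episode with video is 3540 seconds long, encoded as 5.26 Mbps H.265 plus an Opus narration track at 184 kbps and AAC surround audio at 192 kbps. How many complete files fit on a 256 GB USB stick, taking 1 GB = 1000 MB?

Audio total: 184 + 192 = 376 kbps = 0.376 Mbps.
Total bitrate: 5.636 Mbps.
Per item: 5.636 Mbps × 3540 s = 19,951 Mb = 2,494 MB.
Capacity: 256 GB = 2,048,000 Mb; 102.65 items → 102 complete.

102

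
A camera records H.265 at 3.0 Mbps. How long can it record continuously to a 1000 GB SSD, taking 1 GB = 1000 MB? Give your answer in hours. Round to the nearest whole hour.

741 hours

Capacity: 1000 GB = 8,000,000 Mb.
Recording time: 8,000,000 / 3.000 = 2,666,667 s ≈ 741 hours.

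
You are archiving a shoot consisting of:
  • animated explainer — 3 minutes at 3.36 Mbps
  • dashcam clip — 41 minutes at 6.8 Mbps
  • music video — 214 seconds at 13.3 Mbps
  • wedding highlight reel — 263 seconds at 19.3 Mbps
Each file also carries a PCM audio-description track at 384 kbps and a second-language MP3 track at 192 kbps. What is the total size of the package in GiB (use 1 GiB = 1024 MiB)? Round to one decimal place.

Audio total: 384 + 192 = 576 kbps = 0.576 Mbps.
animated explainer: 3.936 Mbps × 180 s = 708.5 Mb
dashcam clip: 7.376 Mbps × 2460 s = 18145.0 Mb
music video: 13.876 Mbps × 214 s = 2969.5 Mb
wedding highlight reel: 19.876 Mbps × 263 s = 5227.4 Mb
Total: 27050.3 Mb = 3381.3 MB.
= 3.149 GiB.

3.1 GiB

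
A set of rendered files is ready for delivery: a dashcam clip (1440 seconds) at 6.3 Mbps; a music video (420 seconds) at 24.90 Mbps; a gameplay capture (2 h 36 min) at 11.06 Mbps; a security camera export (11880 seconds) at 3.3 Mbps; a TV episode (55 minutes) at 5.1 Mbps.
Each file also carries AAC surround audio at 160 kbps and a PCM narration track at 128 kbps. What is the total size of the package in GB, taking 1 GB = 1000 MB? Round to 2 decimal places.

23.34 GB

Audio total: 160 + 128 = 288 kbps = 0.288 Mbps.
dashcam clip: 6.588 Mbps × 1440 s = 9486.7 Mb
music video: 25.188 Mbps × 420 s = 10579.0 Mb
gameplay capture: 11.348 Mbps × 9360 s = 106217.3 Mb
security camera export: 3.588 Mbps × 11880 s = 42625.4 Mb
TV episode: 5.388 Mbps × 3300 s = 17780.4 Mb
Total: 186688.8 Mb = 23336.1 MB.
= 23.34 GB.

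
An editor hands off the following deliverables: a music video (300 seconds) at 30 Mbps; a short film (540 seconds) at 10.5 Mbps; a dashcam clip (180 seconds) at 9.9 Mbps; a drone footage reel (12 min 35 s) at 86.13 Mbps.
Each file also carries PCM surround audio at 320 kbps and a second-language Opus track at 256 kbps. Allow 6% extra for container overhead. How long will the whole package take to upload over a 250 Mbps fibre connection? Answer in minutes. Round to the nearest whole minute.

6 minutes

Audio total: 320 + 256 = 576 kbps = 0.576 Mbps.
music video: 30.576 Mbps × 300 s × 1.06 = 9723.2 Mb
short film: 11.076 Mbps × 540 s × 1.06 = 6339.9 Mb
dashcam clip: 10.476 Mbps × 180 s × 1.06 = 1998.8 Mb
drone footage reel: 86.706 Mbps × 755 s × 1.06 = 69390.8 Mb
Total: 87452.7 Mb = 10931.6 MB.
At 250 Mbps: 87452.7 / 250 = 350 s ≈ 5.83 minutes.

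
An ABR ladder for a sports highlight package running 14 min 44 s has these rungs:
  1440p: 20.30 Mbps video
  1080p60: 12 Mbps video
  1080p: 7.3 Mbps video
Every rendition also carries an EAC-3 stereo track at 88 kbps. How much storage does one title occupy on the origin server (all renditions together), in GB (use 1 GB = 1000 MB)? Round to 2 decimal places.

4.40 GB

14 min 44 s = 884 s
Audio: 88 kbps = 0.088 Mbps.
Sum of rendition bitrates: (20.30+0.088) + (12+0.088) + (7.3+0.088) = 39.864 Mbps.
× 884 s = 35,240 Mb = 4,405 MB = 4.405 GB.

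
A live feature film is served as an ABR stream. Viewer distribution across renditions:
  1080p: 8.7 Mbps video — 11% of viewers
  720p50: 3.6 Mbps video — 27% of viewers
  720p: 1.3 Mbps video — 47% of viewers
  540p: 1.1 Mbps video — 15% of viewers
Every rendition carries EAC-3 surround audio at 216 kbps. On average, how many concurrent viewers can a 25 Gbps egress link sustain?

8558

Audio: 216 kbps = 0.216 Mbps.
Average per-viewer bitrate: 0.11×8.916 + 0.27×3.816 + 0.47×1.516 + 0.15×1.316 = 2.921 Mbps.
25 Gbps = 25,000 Mbps; 25,000 / 2.921 = 8558.71 → 8558.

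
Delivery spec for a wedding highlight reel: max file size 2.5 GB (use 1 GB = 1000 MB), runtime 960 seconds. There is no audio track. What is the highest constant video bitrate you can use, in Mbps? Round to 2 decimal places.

20.83 Mbps

Budget: 2.5 GB = 20000.0 Mb.
Total bitrate budget: 20000.0 Mb / 960 s = 20.833 Mbps.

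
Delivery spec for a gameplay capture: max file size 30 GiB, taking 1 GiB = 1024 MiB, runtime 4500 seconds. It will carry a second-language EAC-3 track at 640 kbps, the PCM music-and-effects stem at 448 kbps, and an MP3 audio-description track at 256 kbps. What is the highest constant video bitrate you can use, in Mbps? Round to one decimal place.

55.9 Mbps

Budget: 30 GiB = 257698.0 Mb.
Total bitrate budget: 257698.0 Mb / 4500 s = 57.266 Mbps.
Audio total: 640 + 448 + 256 = 1344 kbps = 1.344 Mbps.
Video: 57.266 − 1.344 = 55.922 Mbps.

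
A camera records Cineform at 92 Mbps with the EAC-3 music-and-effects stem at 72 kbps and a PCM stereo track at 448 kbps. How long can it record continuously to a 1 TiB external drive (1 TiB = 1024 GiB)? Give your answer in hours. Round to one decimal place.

26.4 hours

Audio total: 72 + 448 = 520 kbps = 0.520 Mbps.
Total bitrate: 92 + 0.520 = 92.520 Mbps.
Capacity: 1 TiB = 8,796,093 Mb.
Recording time: 8,796,093 / 92.520 = 95,072 s ≈ 26.4 hours.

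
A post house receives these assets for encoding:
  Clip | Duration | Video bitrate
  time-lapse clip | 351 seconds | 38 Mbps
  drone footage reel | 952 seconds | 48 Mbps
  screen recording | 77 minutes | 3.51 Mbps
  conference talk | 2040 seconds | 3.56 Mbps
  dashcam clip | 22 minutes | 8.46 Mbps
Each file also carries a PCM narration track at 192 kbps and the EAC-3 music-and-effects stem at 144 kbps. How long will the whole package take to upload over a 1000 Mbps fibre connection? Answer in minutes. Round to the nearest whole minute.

2 minutes

Audio total: 192 + 144 = 336 kbps = 0.336 Mbps.
time-lapse clip: 38.336 Mbps × 351 s = 13455.9 Mb
drone footage reel: 48.336 Mbps × 952 s = 46015.9 Mb
screen recording: 3.846 Mbps × 4620 s = 17768.5 Mb
conference talk: 3.896 Mbps × 2040 s = 7947.8 Mb
dashcam clip: 8.796 Mbps × 1320 s = 11610.7 Mb
Total: 96798.9 Mb = 12099.9 MB.
At 1000 Mbps: 96798.9 / 1000 = 97 s ≈ 1.61 minutes.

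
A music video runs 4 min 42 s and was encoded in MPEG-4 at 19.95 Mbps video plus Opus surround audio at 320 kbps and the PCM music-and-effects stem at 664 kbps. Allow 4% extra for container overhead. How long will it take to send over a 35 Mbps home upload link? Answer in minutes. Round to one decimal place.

4 min 42 s = 282 s
Audio total: 320 + 664 = 984 kbps = 0.984 Mbps.
Total bitrate: 20.934 Mbps.
File: 20.934 Mbps × 282 s = 5903.4 Mb.
With 4% container overhead: ×1.04. → 6139.5 Mb.
At 35 Mbps: 6139.5 / 35 = 175.4 s ≈ 2.92 minutes.

2.9 minutes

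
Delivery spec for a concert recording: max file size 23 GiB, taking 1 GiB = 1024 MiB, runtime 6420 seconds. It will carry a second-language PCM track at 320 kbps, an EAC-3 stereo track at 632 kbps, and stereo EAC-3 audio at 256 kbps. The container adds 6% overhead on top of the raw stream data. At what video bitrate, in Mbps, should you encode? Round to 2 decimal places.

Budget: 23 GiB = 197568.5 Mb.
Stream payload after overhead: 197568.5 / 1.06 = 186385.4 Mb.
Total bitrate budget: 186385.4 Mb / 6420 s = 29.032 Mbps.
Audio total: 320 + 632 + 256 = 1208 kbps = 1.208 Mbps.
Video: 29.032 − 1.208 = 27.824 Mbps.

27.82 Mbps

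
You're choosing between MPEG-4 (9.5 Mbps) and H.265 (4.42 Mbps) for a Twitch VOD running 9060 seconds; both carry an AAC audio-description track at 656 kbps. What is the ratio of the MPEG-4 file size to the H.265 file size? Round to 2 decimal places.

Audio: 656 kbps = 0.656 Mbps.
MPEG-4: 10.156 Mbps × 9060 s = 92013.4 Mb = 10.712 GiB.
H.265: 5.076 Mbps × 9060 s = 45988.6 Mb = 5.354 GiB.
Ratio: 10.712 / 5.354 = 2.001.

2.00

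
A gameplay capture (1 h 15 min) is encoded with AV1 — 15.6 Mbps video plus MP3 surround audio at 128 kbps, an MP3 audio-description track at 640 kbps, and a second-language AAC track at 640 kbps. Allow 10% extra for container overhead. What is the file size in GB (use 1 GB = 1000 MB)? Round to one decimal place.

10.5 GB

1 h 15 min = 75 min = 4500 s
Audio total: 128 + 640 + 640 = 1408 kbps = 1.408 Mbps.
Total bitrate: 15.6 + 1.408 = 17.008 Mbps.
Stream data: 17.008 Mbps × 4500 s = 76536.0 Mb.
With 10% container overhead: ×1.10.
84,190 Mb ÷ 8 = 10,524 MB → 10.52 GB.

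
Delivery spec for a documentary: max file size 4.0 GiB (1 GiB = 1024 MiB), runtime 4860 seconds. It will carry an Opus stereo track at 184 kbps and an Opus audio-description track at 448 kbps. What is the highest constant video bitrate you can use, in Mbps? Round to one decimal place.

Budget: 4.0 GiB = 34359.7 Mb.
Total bitrate budget: 34359.7 Mb / 4860 s = 7.070 Mbps.
Audio total: 184 + 448 = 632 kbps = 0.632 Mbps.
Video: 7.070 − 0.632 = 6.438 Mbps.

6.4 Mbps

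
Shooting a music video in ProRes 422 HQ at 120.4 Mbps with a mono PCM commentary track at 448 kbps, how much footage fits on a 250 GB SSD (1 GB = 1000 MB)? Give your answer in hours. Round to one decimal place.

4.6 hours

Audio: 448 kbps = 0.448 Mbps.
Total bitrate: 120.4 + 0.448 = 120.848 Mbps.
Capacity: 250 GB = 2,000,000 Mb.
Recording time: 2,000,000 / 120.848 = 16,550 s ≈ 4.60 hours.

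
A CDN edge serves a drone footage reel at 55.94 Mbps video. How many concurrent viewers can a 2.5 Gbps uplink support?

44

2.5 Gbps = 2,500 Mbps; 2,500 / 55.940 = 44.69 → 44 viewers.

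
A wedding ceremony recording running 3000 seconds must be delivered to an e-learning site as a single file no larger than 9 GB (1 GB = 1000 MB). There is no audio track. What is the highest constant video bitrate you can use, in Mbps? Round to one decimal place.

Budget: 9 GB = 72000.0 Mb.
Total bitrate budget: 72000.0 Mb / 3000 s = 24.000 Mbps.

24.0 Mbps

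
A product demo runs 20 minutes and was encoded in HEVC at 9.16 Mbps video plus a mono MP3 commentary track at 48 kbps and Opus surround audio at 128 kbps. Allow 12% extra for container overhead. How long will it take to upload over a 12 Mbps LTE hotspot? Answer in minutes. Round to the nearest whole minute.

20 min = 1200 s
Audio total: 48 + 128 = 176 kbps = 0.176 Mbps.
Total bitrate: 9.336 Mbps.
File: 9.336 Mbps × 1200 s = 11203.2 Mb.
With 12% container overhead: ×1.12. → 12547.6 Mb.
At 12 Mbps: 12547.6 / 12 = 1045.6 s ≈ 17.4 minutes.

17 minutes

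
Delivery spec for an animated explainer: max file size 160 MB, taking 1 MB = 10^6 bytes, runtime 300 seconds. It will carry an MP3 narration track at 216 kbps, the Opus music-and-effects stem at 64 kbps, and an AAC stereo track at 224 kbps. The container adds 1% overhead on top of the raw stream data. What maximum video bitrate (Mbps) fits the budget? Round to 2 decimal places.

Budget: 160 MB = 1280.0 Mb.
Stream payload after overhead: 1280.0 / 1.01 = 1267.3 Mb.
Total bitrate budget: 1267.3 Mb / 300 s = 4.224 Mbps.
Audio total: 216 + 64 + 224 = 504 kbps = 0.504 Mbps.
Video: 4.224 − 0.504 = 3.720 Mbps.

3.72 Mbps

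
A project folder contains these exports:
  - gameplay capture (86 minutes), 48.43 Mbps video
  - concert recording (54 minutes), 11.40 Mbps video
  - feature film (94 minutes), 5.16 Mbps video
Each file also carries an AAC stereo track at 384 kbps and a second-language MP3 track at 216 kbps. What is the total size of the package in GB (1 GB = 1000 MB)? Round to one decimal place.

Audio total: 384 + 216 = 600 kbps = 0.600 Mbps.
gameplay capture: 49.030 Mbps × 5160 s = 252994.8 Mb
concert recording: 12.000 Mbps × 3240 s = 38880.0 Mb
feature film: 5.760 Mbps × 5640 s = 32486.4 Mb
Total: 324361.2 Mb = 40545.2 MB.
= 40.55 GB.

40.5 GB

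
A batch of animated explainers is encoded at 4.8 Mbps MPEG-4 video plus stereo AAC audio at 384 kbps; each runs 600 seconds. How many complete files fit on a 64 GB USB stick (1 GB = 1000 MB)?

164

Audio: 384 kbps = 0.384 Mbps.
Total bitrate: 5.184 Mbps.
Per item: 5.184 Mbps × 600 s = 3,110 Mb = 388.8 MB.
Capacity: 64 GB = 512,000 Mb; 164.61 items → 164 complete.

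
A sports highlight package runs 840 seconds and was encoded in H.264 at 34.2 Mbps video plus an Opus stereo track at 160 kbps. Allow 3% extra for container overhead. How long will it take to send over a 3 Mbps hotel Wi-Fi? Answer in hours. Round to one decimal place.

Audio: 160 kbps = 0.160 Mbps.
Total bitrate: 34.360 Mbps.
File: 34.360 Mbps × 840 s = 28862.4 Mb.
With 3% container overhead: ×1.03. → 29728.3 Mb.
At 3 Mbps: 29728.3 / 3 = 9909.4 s ≈ 2.75 hours.

2.8 hours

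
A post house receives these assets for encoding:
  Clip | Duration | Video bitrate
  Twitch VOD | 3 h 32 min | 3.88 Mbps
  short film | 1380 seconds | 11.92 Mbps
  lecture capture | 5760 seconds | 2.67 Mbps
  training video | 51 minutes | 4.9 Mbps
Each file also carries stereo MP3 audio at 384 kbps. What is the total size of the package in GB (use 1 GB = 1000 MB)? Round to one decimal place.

13.1 GB

Audio: 384 kbps = 0.384 Mbps.
Twitch VOD: 4.264 Mbps × 12720 s = 54238.1 Mb
short film: 12.304 Mbps × 1380 s = 16979.5 Mb
lecture capture: 3.054 Mbps × 5760 s = 17591.0 Mb
training video: 5.284 Mbps × 3060 s = 16169.0 Mb
Total: 104977.7 Mb = 13122.2 MB.
= 13.12 GB.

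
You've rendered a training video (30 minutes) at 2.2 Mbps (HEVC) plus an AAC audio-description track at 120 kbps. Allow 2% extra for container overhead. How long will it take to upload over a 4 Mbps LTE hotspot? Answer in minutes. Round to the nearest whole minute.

18 minutes

30 min = 1800 s
Audio: 120 kbps = 0.120 Mbps.
Total bitrate: 2.320 Mbps.
File: 2.320 Mbps × 1800 s = 4176.0 Mb.
With 2% container overhead: ×1.02. → 4259.5 Mb.
At 4 Mbps: 4259.5 / 4 = 1064.9 s ≈ 17.7 minutes.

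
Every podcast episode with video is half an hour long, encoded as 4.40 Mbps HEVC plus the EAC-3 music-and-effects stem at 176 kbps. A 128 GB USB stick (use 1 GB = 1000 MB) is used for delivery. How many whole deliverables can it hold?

30 min = 1800 s
Audio: 176 kbps = 0.176 Mbps.
Total bitrate: 4.576 Mbps.
Per item: 4.576 Mbps × 1800 s = 8,237 Mb = 1,030 MB.
Capacity: 128 GB = 1,024,000 Mb; 124.32 items → 124 complete.

124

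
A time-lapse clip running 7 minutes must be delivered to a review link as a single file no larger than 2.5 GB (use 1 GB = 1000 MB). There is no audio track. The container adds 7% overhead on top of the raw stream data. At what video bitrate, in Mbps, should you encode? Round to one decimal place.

44.5 Mbps

Budget: 2.5 GB = 20000.0 Mb.
Stream payload after overhead: 20000.0 / 1.07 = 18691.6 Mb.
7 min = 420 s
Total bitrate budget: 18691.6 Mb / 420 s = 44.504 Mbps.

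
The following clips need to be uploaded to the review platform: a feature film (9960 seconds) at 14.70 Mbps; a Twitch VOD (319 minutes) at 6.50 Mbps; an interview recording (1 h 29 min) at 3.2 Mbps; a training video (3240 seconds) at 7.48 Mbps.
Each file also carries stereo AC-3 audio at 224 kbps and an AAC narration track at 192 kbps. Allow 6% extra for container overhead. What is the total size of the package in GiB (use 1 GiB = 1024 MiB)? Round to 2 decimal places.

40.45 GiB

Audio total: 224 + 192 = 416 kbps = 0.416 Mbps.
feature film: 15.116 Mbps × 9960 s × 1.06 = 159588.7 Mb
Twitch VOD: 6.916 Mbps × 19140 s × 1.06 = 140314.6 Mb
interview recording: 3.616 Mbps × 5340 s × 1.06 = 20468.0 Mb
training video: 7.896 Mbps × 3240 s × 1.06 = 27118.0 Mb
Total: 347489.3 Mb = 43436.2 MB.
= 40.45 GiB.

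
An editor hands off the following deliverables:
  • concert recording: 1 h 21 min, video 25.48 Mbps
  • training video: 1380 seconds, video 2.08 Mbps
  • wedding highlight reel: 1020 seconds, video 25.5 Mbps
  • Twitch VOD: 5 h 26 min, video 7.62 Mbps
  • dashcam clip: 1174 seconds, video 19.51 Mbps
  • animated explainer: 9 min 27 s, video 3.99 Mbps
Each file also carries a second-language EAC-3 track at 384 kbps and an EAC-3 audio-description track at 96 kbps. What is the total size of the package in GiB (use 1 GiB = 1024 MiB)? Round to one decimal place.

Audio total: 384 + 96 = 480 kbps = 0.480 Mbps.
concert recording: 25.960 Mbps × 4860 s = 126165.6 Mb
training video: 2.560 Mbps × 1380 s = 3532.8 Mb
wedding highlight reel: 25.980 Mbps × 1020 s = 26499.6 Mb
Twitch VOD: 8.100 Mbps × 19560 s = 158436.0 Mb
dashcam clip: 19.990 Mbps × 1174 s = 23468.3 Mb
animated explainer: 4.470 Mbps × 567 s = 2534.5 Mb
Total: 340636.8 Mb = 42579.6 MB.
= 39.66 GiB.

39.7 GiB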